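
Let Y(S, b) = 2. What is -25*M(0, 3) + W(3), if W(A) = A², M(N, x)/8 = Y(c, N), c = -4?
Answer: -391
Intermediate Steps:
M(N, x) = 16 (M(N, x) = 8*2 = 16)
-25*M(0, 3) + W(3) = -25*16 + 3² = -400 + 9 = -391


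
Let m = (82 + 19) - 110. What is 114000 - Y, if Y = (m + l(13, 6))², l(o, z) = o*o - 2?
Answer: 89036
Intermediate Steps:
l(o, z) = -2 + o² (l(o, z) = o² - 2 = -2 + o²)
m = -9 (m = 101 - 110 = -9)
Y = 24964 (Y = (-9 + (-2 + 13²))² = (-9 + (-2 + 169))² = (-9 + 167)² = 158² = 24964)
114000 - Y = 114000 - 1*24964 = 114000 - 24964 = 89036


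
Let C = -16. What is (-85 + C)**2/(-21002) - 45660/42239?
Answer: -1389831359/887103478 ≈ -1.5667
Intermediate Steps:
(-85 + C)**2/(-21002) - 45660/42239 = (-85 - 16)**2/(-21002) - 45660/42239 = (-101)**2*(-1/21002) - 45660*1/42239 = 10201*(-1/21002) - 45660/42239 = -10201/21002 - 45660/42239 = -1389831359/887103478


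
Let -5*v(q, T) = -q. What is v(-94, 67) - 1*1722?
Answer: -8704/5 ≈ -1740.8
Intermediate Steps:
v(q, T) = q/5 (v(q, T) = -(-1)*q/5 = q/5)
v(-94, 67) - 1*1722 = (⅕)*(-94) - 1*1722 = -94/5 - 1722 = -8704/5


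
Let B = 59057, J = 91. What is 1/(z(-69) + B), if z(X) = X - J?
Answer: 1/58897 ≈ 1.6979e-5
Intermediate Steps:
z(X) = -91 + X (z(X) = X - 1*91 = X - 91 = -91 + X)
1/(z(-69) + B) = 1/((-91 - 69) + 59057) = 1/(-160 + 59057) = 1/58897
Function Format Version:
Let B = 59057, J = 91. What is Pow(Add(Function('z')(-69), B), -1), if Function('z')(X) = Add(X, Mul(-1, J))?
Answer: Rational(1, 58897) ≈ 1.6979e-5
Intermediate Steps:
Function('z')(X) = Add(-91, X) (Function('z')(X) = Add(X, Mul(-1, 91)) = Add(X, -91) = Add(-91, X))
Pow(Add(Function('z')(-69), B), -1) = Pow(Add(Add(-91, -69), 59057), -1) = Pow(Add(-160, 59057), -1) = Pow(58897, -1) = Rational(1, 58897)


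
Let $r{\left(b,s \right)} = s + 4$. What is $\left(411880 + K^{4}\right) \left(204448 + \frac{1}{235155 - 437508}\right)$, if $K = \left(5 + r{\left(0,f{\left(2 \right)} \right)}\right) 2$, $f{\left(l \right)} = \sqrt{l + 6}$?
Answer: $\frac{23998626981560584}{202353} + \frac{1413883886103168 \sqrt{2}}{67451} \approx 1.4824 \cdot 10^{11}$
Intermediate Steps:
$f{\left(l \right)} = \sqrt{6 + l}$
$r{\left(b,s \right)} = 4 + s$
$K = 18 + 4 \sqrt{2}$ ($K = \left(5 + \left(4 + \sqrt{6 + 2}\right)\right) 2 = \left(5 + \left(4 + \sqrt{8}\right)\right) 2 = \left(5 + \left(4 + 2 \sqrt{2}\right)\right) 2 = \left(9 + 2 \sqrt{2}\right) 2 = 18 + 4 \sqrt{2} \approx 23.657$)
$\left(411880 + K^{4}\right) \left(204448 + \frac{1}{235155 - 437508}\right) = \left(411880 + \left(18 + 4 \sqrt{2}\right)^{4}\right) \left(204448 + \frac{1}{235155 - 437508}\right) = \left(411880 + \left(18 + 4 \sqrt{2}\right)^{4}\right) \left(204448 + \frac{1}{-202353}\right) = \left(411880 + \left(18 + 4 \sqrt{2}\right)^{4}\right) \left(204448 - \frac{1}{202353}\right) = \left(411880 + \left(18 + 4 \sqrt{2}\right)^{4}\right) \frac{41370666143}{202353} = \frac{17039749970978840}{202353} + \frac{41370666143 \left(18 + 4 \sqrt{2}\right)^{4}}{202353}$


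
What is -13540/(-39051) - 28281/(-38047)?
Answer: 1619557711/1485773397 ≈ 1.0900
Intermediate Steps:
-13540/(-39051) - 28281/(-38047) = -13540*(-1/39051) - 28281*(-1/38047) = 13540/39051 + 28281/38047 = 1619557711/1485773397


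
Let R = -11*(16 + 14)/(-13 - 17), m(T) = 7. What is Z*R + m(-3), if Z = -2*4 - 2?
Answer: -103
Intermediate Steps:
Z = -10 (Z = -8 - 2 = -10)
R = 11 (R = -11*(-1/1) = -11/((-30*1/30)) = -11/(-1) = -11*(-1) = 11)
Z*R + m(-3) = -10*11 + 7 = -110 + 7 = -103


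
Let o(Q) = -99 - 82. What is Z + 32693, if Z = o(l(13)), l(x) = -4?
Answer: 32512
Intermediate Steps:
o(Q) = -181
Z = -181
Z + 32693 = -181 + 32693 = 32512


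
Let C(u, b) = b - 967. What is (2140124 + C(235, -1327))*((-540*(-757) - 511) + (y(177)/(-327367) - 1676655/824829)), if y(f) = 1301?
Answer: 78558823594424591652330/90007265081 ≈ 8.7281e+11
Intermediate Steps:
C(u, b) = -967 + b
(2140124 + C(235, -1327))*((-540*(-757) - 511) + (y(177)/(-327367) - 1676655/824829)) = (2140124 + (-967 - 1327))*((-540*(-757) - 511) + (1301/(-327367) - 1676655/824829)) = (2140124 - 2294)*((408780 - 511) + (1301*(-1/327367) - 1676655*1/824829)) = 2137830*(408269 + (-1301/327367 - 558885/274943)) = 2137830*(408269 - 183318206638/90007265081) = 2137830*(36746992789148151/90007265081) = 78558823594424591652330/90007265081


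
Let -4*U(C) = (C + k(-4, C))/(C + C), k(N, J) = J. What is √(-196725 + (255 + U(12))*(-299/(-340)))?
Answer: I*√22715512115/340 ≈ 443.28*I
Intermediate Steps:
U(C) = -¼ (U(C) = -(C + C)/(4*(C + C)) = -2*C/(4*(2*C)) = -2*C*1/(2*C)/4 = -¼*1 = -¼)
√(-196725 + (255 + U(12))*(-299/(-340))) = √(-196725 + (255 - ¼)*(-299/(-340))) = √(-196725 + 1019*(-299*(-1/340))/4) = √(-196725 + (1019/4)*(299/340)) = √(-196725 + 304681/1360) = √(-267241319/1360) = I*√22715512115/340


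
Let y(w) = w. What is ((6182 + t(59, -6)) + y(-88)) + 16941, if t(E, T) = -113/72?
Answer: 1658407/72 ≈ 23033.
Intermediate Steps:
t(E, T) = -113/72 (t(E, T) = -113*1/72 = -113/72)
((6182 + t(59, -6)) + y(-88)) + 16941 = ((6182 - 113/72) - 88) + 16941 = (444991/72 - 88) + 16941 = 438655/72 + 16941 = 1658407/72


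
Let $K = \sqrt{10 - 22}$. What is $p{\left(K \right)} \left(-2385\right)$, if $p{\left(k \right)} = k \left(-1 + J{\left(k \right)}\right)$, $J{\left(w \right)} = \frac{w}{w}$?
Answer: $0$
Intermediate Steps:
$J{\left(w \right)} = 1$
$K = 2 i \sqrt{3}$ ($K = \sqrt{-12} = 2 i \sqrt{3} \approx 3.4641 i$)
$p{\left(k \right)} = 0$ ($p{\left(k \right)} = k \left(-1 + 1\right) = k 0 = 0$)
$p{\left(K \right)} \left(-2385\right) = 0 \left(-2385\right) = 0$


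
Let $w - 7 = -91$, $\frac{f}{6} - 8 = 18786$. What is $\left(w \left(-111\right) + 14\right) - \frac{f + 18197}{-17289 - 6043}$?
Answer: $\frac{218005177}{23332} \approx 9343.6$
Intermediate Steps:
$f = 112764$ ($f = 48 + 6 \cdot 18786 = 48 + 112716 = 112764$)
$w = -84$ ($w = 7 - 91 = -84$)
$\left(w \left(-111\right) + 14\right) - \frac{f + 18197}{-17289 - 6043} = \left(\left(-84\right) \left(-111\right) + 14\right) - \frac{112764 + 18197}{-17289 - 6043} = \left(9324 + 14\right) - \frac{130961}{-23332} = 9338 - 130961 \left(- \frac{1}{23332}\right) = 9338 - - \frac{130961}{23332} = 9338 + \frac{130961}{23332} = \frac{218005177}{23332}$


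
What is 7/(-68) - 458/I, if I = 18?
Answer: -15635/612 ≈ -25.547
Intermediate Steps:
7/(-68) - 458/I = 7/(-68) - 458/18 = 7*(-1/68) - 458*1/18 = -7/68 - 229/9 = -15635/612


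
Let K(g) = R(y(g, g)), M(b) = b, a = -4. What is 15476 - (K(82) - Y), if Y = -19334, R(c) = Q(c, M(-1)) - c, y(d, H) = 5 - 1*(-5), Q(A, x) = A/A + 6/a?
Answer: -7695/2 ≈ -3847.5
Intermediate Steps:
Q(A, x) = -1/2 (Q(A, x) = A/A + 6/(-4) = 1 + 6*(-1/4) = 1 - 3/2 = -1/2)
y(d, H) = 10 (y(d, H) = 5 + 5 = 10)
R(c) = -1/2 - c
K(g) = -21/2 (K(g) = -1/2 - 1*10 = -1/2 - 10 = -21/2)
15476 - (K(82) - Y) = 15476 - (-21/2 - 1*(-19334)) = 15476 - (-21/2 + 19334) = 15476 - 1*38647/2 = 15476 - 38647/2 = -7695/2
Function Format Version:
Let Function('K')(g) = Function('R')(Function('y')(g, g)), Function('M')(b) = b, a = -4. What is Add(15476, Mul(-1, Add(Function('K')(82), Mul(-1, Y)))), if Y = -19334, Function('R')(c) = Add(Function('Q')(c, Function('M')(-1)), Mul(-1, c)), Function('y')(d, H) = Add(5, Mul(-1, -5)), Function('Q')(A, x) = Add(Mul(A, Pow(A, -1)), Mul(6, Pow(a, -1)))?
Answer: Rational(-7695, 2) ≈ -3847.5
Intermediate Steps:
Function('Q')(A, x) = Rational(-1, 2) (Function('Q')(A, x) = Add(Mul(A, Pow(A, -1)), Mul(6, Pow(-4, -1))) = Add(1, Mul(6, Rational(-1, 4))) = Add(1, Rational(-3, 2)) = Rational(-1, 2))
Function('y')(d, H) = 10 (Function('y')(d, H) = Add(5, 5) = 10)
Function('R')(c) = Add(Rational(-1, 2), Mul(-1, c))
Function('K')(g) = Rational(-21, 2) (Function('K')(g) = Add(Rational(-1, 2), Mul(-1, 10)) = Add(Rational(-1, 2), -10) = Rational(-21, 2))
Add(15476, Mul(-1, Add(Function('K')(82), Mul(-1, Y)))) = Add(15476, Mul(-1, Add(Rational(-21, 2), Mul(-1, -19334)))) = Add(15476, Mul(-1, Add(Rational(-21, 2), 19334))) = Add(15476, Mul(-1, Rational(38647, 2))) = Add(15476, Rational(-38647, 2)) = Rational(-7695, 2)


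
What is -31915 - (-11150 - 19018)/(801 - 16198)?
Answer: -491425423/15397 ≈ -31917.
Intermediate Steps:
-31915 - (-11150 - 19018)/(801 - 16198) = -31915 - (-30168)/(-15397) = -31915 - (-30168)*(-1)/15397 = -31915 - 1*30168/15397 = -31915 - 30168/15397 = -491425423/15397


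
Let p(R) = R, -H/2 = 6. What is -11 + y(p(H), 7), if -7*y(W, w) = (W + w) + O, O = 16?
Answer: -88/7 ≈ -12.571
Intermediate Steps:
H = -12 (H = -2*6 = -12)
y(W, w) = -16/7 - W/7 - w/7 (y(W, w) = -((W + w) + 16)/7 = -(16 + W + w)/7 = -16/7 - W/7 - w/7)
-11 + y(p(H), 7) = -11 + (-16/7 - 1/7*(-12) - 1/7*7) = -11 + (-16/7 + 12/7 - 1) = -11 - 11/7 = -88/7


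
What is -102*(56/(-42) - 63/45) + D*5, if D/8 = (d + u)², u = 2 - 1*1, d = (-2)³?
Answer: 11194/5 ≈ 2238.8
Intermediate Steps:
d = -8
u = 1 (u = 2 - 1 = 1)
D = 392 (D = 8*(-8 + 1)² = 8*(-7)² = 8*49 = 392)
-102*(56/(-42) - 63/45) + D*5 = -102*(56/(-42) - 63/45) + 392*5 = -102*(56*(-1/42) - 63*1/45) + 1960 = -102*(-4/3 - 7/5) + 1960 = -102*(-41/15) + 1960 = 1394/5 + 1960 = 11194/5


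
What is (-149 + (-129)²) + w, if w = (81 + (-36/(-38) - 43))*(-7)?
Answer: 308168/19 ≈ 16219.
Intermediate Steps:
w = -5180/19 (w = (81 + (-36*(-1/38) - 43))*(-7) = (81 + (18/19 - 43))*(-7) = (81 - 799/19)*(-7) = (740/19)*(-7) = -5180/19 ≈ -272.63)
(-149 + (-129)²) + w = (-149 + (-129)²) - 5180/19 = (-149 + 16641) - 5180/19 = 16492 - 5180/19 = 308168/19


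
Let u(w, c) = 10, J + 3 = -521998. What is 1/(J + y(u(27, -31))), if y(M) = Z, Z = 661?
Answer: -1/521340 ≈ -1.9181e-6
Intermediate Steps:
J = -522001 (J = -3 - 521998 = -522001)
y(M) = 661
1/(J + y(u(27, -31))) = 1/(-522001 + 661) = 1/(-521340) = -1/521340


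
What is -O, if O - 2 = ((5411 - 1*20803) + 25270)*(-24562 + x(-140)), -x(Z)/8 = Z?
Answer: 231560074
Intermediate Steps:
x(Z) = -8*Z
O = -231560074 (O = 2 + ((5411 - 1*20803) + 25270)*(-24562 - 8*(-140)) = 2 + ((5411 - 20803) + 25270)*(-24562 + 1120) = 2 + (-15392 + 25270)*(-23442) = 2 + 9878*(-23442) = 2 - 231560076 = -231560074)
-O = -1*(-231560074) = 231560074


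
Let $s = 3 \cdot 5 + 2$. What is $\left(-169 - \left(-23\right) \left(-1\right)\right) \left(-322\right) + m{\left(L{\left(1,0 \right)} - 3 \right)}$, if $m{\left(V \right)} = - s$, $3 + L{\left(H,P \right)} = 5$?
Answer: $61807$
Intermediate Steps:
$L{\left(H,P \right)} = 2$ ($L{\left(H,P \right)} = -3 + 5 = 2$)
$s = 17$ ($s = 15 + 2 = 17$)
$m{\left(V \right)} = -17$ ($m{\left(V \right)} = \left(-1\right) 17 = -17$)
$\left(-169 - \left(-23\right) \left(-1\right)\right) \left(-322\right) + m{\left(L{\left(1,0 \right)} - 3 \right)} = \left(-169 - \left(-23\right) \left(-1\right)\right) \left(-322\right) - 17 = \left(-169 - 23\right) \left(-322\right) - 17 = \left(-192\right) \left(-322\right) - 17 = 61824 - 17 = 61807$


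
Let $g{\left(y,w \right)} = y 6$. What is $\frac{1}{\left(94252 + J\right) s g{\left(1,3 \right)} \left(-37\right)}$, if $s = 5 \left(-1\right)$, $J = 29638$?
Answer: $\frac{1}{137517900} \approx 7.2718 \cdot 10^{-9}$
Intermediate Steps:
$g{\left(y,w \right)} = 6 y$
$s = -5$
$\frac{1}{\left(94252 + J\right) s g{\left(1,3 \right)} \left(-37\right)} = \frac{1}{\left(94252 + 29638\right) - 5 \cdot 6 \cdot 1 \left(-37\right)} = \frac{1}{123890 \left(-5\right) 6 \left(-37\right)} = \frac{1}{123890 \left(\left(-30\right) \left(-37\right)\right)} = \frac{1}{123890 \cdot 1110} = \frac{1}{123890} \cdot \frac{1}{1110} = \frac{1}{137517900}$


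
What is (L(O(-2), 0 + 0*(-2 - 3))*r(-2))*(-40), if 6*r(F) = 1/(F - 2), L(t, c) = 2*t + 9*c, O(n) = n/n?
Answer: 10/3 ≈ 3.3333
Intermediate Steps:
O(n) = 1
r(F) = 1/(6*(-2 + F)) (r(F) = 1/(6*(F - 2)) = 1/(6*(-2 + F)))
(L(O(-2), 0 + 0*(-2 - 3))*r(-2))*(-40) = ((2*1 + 9*(0 + 0*(-2 - 3)))*(1/(6*(-2 - 2))))*(-40) = ((2 + 9*(0 + 0*(-5)))*((⅙)/(-4)))*(-40) = ((2 + 9*(0 + 0))*((⅙)*(-¼)))*(-40) = ((2 + 9*0)*(-1/24))*(-40) = ((2 + 0)*(-1/24))*(-40) = (2*(-1/24))*(-40) = -1/12*(-40) = 10/3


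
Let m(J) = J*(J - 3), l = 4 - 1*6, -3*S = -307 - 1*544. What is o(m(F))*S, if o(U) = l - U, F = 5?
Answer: -3404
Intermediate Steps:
S = 851/3 (S = -(-307 - 1*544)/3 = -(-307 - 544)/3 = -1/3*(-851) = 851/3 ≈ 283.67)
l = -2 (l = 4 - 6 = -2)
m(J) = J*(-3 + J)
o(U) = -2 - U
o(m(F))*S = (-2 - 5*(-3 + 5))*(851/3) = (-2 - 5*2)*(851/3) = (-2 - 1*10)*(851/3) = (-2 - 10)*(851/3) = -12*851/3 = -3404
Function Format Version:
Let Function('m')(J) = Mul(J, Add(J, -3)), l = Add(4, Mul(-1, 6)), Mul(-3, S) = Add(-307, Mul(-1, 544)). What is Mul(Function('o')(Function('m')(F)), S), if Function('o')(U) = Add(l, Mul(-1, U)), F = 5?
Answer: -3404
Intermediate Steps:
S = Rational(851, 3) (S = Mul(Rational(-1, 3), Add(-307, Mul(-1, 544))) = Mul(Rational(-1, 3), Add(-307, -544)) = Mul(Rational(-1, 3), -851) = Rational(851, 3) ≈ 283.67)
l = -2 (l = Add(4, -6) = -2)
Function('m')(J) = Mul(J, Add(-3, J))
Function('o')(U) = Add(-2, Mul(-1, U))
Mul(Function('o')(Function('m')(F)), S) = Mul(Add(-2, Mul(-1, Mul(5, Add(-3, 5)))), Rational(851, 3)) = Mul(Add(-2, Mul(-1, Mul(5, 2))), Rational(851, 3)) = Mul(Add(-2, Mul(-1, 10)), Rational(851, 3)) = Mul(Add(-2, -10), Rational(851, 3)) = Mul(-12, Rational(851, 3)) = -3404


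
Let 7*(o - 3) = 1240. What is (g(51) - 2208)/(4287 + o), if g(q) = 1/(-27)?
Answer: -417319/844290 ≈ -0.49428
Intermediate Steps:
g(q) = -1/27
o = 1261/7 (o = 3 + (⅐)*1240 = 3 + 1240/7 = 1261/7 ≈ 180.14)
(g(51) - 2208)/(4287 + o) = (-1/27 - 2208)/(4287 + 1261/7) = -59617/(27*31270/7) = -59617/27*7/31270 = -417319/844290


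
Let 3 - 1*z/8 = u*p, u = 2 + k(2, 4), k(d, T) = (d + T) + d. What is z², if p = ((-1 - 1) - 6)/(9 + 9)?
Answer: 287296/81 ≈ 3546.9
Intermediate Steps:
p = -4/9 (p = (-2 - 6)/18 = -8*1/18 = -4/9 ≈ -0.44444)
k(d, T) = T + 2*d (k(d, T) = (T + d) + d = T + 2*d)
u = 10 (u = 2 + (4 + 2*2) = 2 + (4 + 4) = 2 + 8 = 10)
z = 536/9 (z = 24 - 80*(-4)/9 = 24 - 8*(-40/9) = 24 + 320/9 = 536/9 ≈ 59.556)
z² = (536/9)² = 287296/81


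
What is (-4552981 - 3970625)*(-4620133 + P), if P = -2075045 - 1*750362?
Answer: 63462849417240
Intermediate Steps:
P = -2825407 (P = -2075045 - 750362 = -2825407)
(-4552981 - 3970625)*(-4620133 + P) = (-4552981 - 3970625)*(-4620133 - 2825407) = -8523606*(-7445540) = 63462849417240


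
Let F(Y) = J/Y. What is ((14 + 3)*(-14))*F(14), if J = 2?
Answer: -34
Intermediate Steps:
F(Y) = 2/Y
((14 + 3)*(-14))*F(14) = ((14 + 3)*(-14))*(2/14) = (17*(-14))*(2*(1/14)) = -238*1/7 = -34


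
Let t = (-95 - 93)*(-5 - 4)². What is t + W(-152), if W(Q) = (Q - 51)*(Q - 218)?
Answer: 59882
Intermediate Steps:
t = -15228 (t = -188*(-9)² = -188*81 = -15228)
W(Q) = (-218 + Q)*(-51 + Q) (W(Q) = (-51 + Q)*(-218 + Q) = (-218 + Q)*(-51 + Q))
t + W(-152) = -15228 + (11118 + (-152)² - 269*(-152)) = -15228 + (11118 + 23104 + 40888) = -15228 + 75110 = 59882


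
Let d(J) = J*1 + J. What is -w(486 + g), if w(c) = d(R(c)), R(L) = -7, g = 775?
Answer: 14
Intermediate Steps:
d(J) = 2*J (d(J) = J + J = 2*J)
w(c) = -14 (w(c) = 2*(-7) = -14)
-w(486 + g) = -1*(-14) = 14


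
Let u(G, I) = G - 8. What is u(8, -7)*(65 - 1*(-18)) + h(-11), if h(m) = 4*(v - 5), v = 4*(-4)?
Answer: -84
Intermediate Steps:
v = -16
h(m) = -84 (h(m) = 4*(-16 - 5) = 4*(-21) = -84)
u(G, I) = -8 + G
u(8, -7)*(65 - 1*(-18)) + h(-11) = (-8 + 8)*(65 - 1*(-18)) - 84 = 0*(65 + 18) - 84 = 0*83 - 84 = 0 - 84 = -84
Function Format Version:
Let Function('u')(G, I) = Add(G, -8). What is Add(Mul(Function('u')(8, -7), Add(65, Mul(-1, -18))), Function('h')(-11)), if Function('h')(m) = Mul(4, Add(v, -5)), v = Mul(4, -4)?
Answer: -84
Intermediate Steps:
v = -16
Function('h')(m) = -84 (Function('h')(m) = Mul(4, Add(-16, -5)) = Mul(4, -21) = -84)
Function('u')(G, I) = Add(-8, G)
Add(Mul(Function('u')(8, -7), Add(65, Mul(-1, -18))), Function('h')(-11)) = Add(Mul(Add(-8, 8), Add(65, Mul(-1, -18))), -84) = Add(Mul(0, Add(65, 18)), -84) = Add(Mul(0, 83), -84) = Add(0, -84) = -84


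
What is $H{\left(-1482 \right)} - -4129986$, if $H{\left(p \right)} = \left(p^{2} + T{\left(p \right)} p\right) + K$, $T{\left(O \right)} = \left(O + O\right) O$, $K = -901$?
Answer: $-6503578927$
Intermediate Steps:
$T{\left(O \right)} = 2 O^{2}$ ($T{\left(O \right)} = 2 O O = 2 O^{2}$)
$H{\left(p \right)} = -901 + p^{2} + 2 p^{3}$ ($H{\left(p \right)} = \left(p^{2} + 2 p^{2} p\right) - 901 = \left(p^{2} + 2 p^{3}\right) - 901 = -901 + p^{2} + 2 p^{3}$)
$H{\left(-1482 \right)} - -4129986 = \left(-901 + \left(-1482\right)^{2} + 2 \left(-1482\right)^{3}\right) - -4129986 = \left(-901 + 2196324 + 2 \left(-3254952168\right)\right) + 4129986 = \left(-901 + 2196324 - 6509904336\right) + 4129986 = -6507708913 + 4129986 = -6503578927$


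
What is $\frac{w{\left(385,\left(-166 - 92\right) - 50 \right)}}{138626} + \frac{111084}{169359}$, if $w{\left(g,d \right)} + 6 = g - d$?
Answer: $\frac{5171826739}{7825853578} \approx 0.66086$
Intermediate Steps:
$w{\left(g,d \right)} = -6 + g - d$ ($w{\left(g,d \right)} = -6 - \left(d - g\right) = -6 + g - d$)
$\frac{w{\left(385,\left(-166 - 92\right) - 50 \right)}}{138626} + \frac{111084}{169359} = \frac{-6 + 385 - \left(\left(-166 - 92\right) - 50\right)}{138626} + \frac{111084}{169359} = \left(-6 + 385 - \left(-258 - 50\right)\right) \frac{1}{138626} + 111084 \cdot \frac{1}{169359} = \left(-6 + 385 - -308\right) \frac{1}{138626} + \frac{37028}{56453} = \left(-6 + 385 + 308\right) \frac{1}{138626} + \frac{37028}{56453} = 687 \cdot \frac{1}{138626} + \frac{37028}{56453} = \frac{687}{138626} + \frac{37028}{56453} = \frac{5171826739}{7825853578}$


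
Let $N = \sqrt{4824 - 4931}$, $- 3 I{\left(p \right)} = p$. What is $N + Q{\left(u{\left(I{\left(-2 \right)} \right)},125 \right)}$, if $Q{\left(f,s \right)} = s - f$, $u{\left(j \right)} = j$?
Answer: $\frac{373}{3} + i \sqrt{107} \approx 124.33 + 10.344 i$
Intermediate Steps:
$I{\left(p \right)} = - \frac{p}{3}$
$N = i \sqrt{107}$ ($N = \sqrt{-107} = i \sqrt{107} \approx 10.344 i$)
$N + Q{\left(u{\left(I{\left(-2 \right)} \right)},125 \right)} = i \sqrt{107} + \left(125 - \left(- \frac{1}{3}\right) \left(-2\right)\right) = i \sqrt{107} + \left(125 - \frac{2}{3}\right) = i \sqrt{107} + \frac{373}{3} = \frac{373}{3} + i \sqrt{107}$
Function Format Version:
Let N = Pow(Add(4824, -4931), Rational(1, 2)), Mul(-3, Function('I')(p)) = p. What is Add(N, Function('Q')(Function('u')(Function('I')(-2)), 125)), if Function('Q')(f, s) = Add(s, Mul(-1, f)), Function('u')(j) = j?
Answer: Add(Rational(373, 3), Mul(I, Pow(107, Rational(1, 2)))) ≈ Add(124.33, Mul(10.344, I))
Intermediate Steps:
Function('I')(p) = Mul(Rational(-1, 3), p)
N = Mul(I, Pow(107, Rational(1, 2))) (N = Pow(-107, Rational(1, 2)) = Mul(I, Pow(107, Rational(1, 2))) ≈ Mul(10.344, I))
Add(N, Function('Q')(Function('u')(Function('I')(-2)), 125)) = Add(Mul(I, Pow(107, Rational(1, 2))), Add(125, Mul(-1, Mul(Rational(-1, 3), -2)))) = Add(Mul(I, Pow(107, Rational(1, 2))), Add(125, Mul(-1, Rational(2, 3)))) = Add(Mul(I, Pow(107, Rational(1, 2))), Add(125, Rational(-2, 3))) = Add(Mul(I, Pow(107, Rational(1, 2))), Rational(373, 3)) = Add(Rational(373, 3), Mul(I, Pow(107, Rational(1, 2))))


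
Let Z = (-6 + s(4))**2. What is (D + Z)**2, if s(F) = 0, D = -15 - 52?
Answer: 961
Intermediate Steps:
D = -67
Z = 36 (Z = (-6 + 0)**2 = (-6)**2 = 36)
(D + Z)**2 = (-67 + 36)**2 = (-31)**2 = 961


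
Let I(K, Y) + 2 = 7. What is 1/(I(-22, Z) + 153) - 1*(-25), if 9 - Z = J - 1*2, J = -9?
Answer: 3951/158 ≈ 25.006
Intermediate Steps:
Z = 20 (Z = 9 - (-9 - 1*2) = 9 - (-9 - 2) = 9 - 1*(-11) = 9 + 11 = 20)
I(K, Y) = 5 (I(K, Y) = -2 + 7 = 5)
1/(I(-22, Z) + 153) - 1*(-25) = 1/(5 + 153) - 1*(-25) = 1/158 + 25 = 3951/158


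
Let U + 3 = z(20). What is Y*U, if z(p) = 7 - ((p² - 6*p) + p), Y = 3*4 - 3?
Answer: -2664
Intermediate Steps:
Y = 9 (Y = 12 - 3 = 9)
z(p) = 7 - p² + 5*p (z(p) = 7 - (p² - 5*p) = 7 + (-p² + 5*p) = 7 - p² + 5*p)
U = -296 (U = -3 + (7 - 1*20² + 5*20) = -3 + (7 - 1*400 + 100) = -3 + (7 - 400 + 100) = -3 - 293 = -296)
Y*U = 9*(-296) = -2664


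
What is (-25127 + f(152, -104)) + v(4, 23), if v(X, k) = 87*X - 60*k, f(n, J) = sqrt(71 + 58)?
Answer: -26159 + sqrt(129) ≈ -26148.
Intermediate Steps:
f(n, J) = sqrt(129)
v(X, k) = -60*k + 87*X
(-25127 + f(152, -104)) + v(4, 23) = (-25127 + sqrt(129)) + (-60*23 + 87*4) = (-25127 + sqrt(129)) + (-1380 + 348) = (-25127 + sqrt(129)) - 1032 = -26159 + sqrt(129)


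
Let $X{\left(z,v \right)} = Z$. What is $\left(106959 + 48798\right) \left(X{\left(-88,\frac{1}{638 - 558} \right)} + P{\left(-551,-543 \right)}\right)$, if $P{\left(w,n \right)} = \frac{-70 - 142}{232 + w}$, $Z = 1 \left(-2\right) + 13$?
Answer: $\frac{579571797}{319} \approx 1.8168 \cdot 10^{6}$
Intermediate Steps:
$Z = 11$ ($Z = -2 + 13 = 11$)
$P{\left(w,n \right)} = - \frac{212}{232 + w}$
$X{\left(z,v \right)} = 11$
$\left(106959 + 48798\right) \left(X{\left(-88,\frac{1}{638 - 558} \right)} + P{\left(-551,-543 \right)}\right) = \left(106959 + 48798\right) \left(11 - \frac{212}{232 - 551}\right) = 155757 \left(11 - \frac{212}{-319}\right) = 155757 \left(11 - - \frac{212}{319}\right) = 155757 \left(11 + \frac{212}{319}\right) = 155757 \cdot \frac{3721}{319} = \frac{579571797}{319}$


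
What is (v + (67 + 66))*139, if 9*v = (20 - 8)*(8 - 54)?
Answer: 29885/3 ≈ 9961.7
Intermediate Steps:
v = -184/3 (v = ((20 - 8)*(8 - 54))/9 = (12*(-46))/9 = (⅑)*(-552) = -184/3 ≈ -61.333)
(v + (67 + 66))*139 = (-184/3 + (67 + 66))*139 = (-184/3 + 133)*139 = (215/3)*139 = 29885/3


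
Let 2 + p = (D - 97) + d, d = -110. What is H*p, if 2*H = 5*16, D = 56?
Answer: -6120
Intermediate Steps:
H = 40 (H = (5*16)/2 = (1/2)*80 = 40)
p = -153 (p = -2 + ((56 - 97) - 110) = -2 + (-41 - 110) = -2 - 151 = -153)
H*p = 40*(-153) = -6120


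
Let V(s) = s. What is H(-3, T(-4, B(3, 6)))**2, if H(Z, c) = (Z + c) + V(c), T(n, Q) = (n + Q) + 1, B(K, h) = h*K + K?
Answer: 1089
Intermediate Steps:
B(K, h) = K + K*h (B(K, h) = K*h + K = K + K*h)
T(n, Q) = 1 + Q + n (T(n, Q) = (Q + n) + 1 = 1 + Q + n)
H(Z, c) = Z + 2*c (H(Z, c) = (Z + c) + c = Z + 2*c)
H(-3, T(-4, B(3, 6)))**2 = (-3 + 2*(1 + 3*(1 + 6) - 4))**2 = (-3 + 2*(1 + 3*7 - 4))**2 = (-3 + 2*(1 + 21 - 4))**2 = (-3 + 2*18)**2 = (-3 + 36)**2 = 33**2 = 1089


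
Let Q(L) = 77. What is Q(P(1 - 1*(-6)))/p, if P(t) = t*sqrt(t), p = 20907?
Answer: 77/20907 ≈ 0.0036830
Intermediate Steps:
P(t) = t**(3/2)
Q(P(1 - 1*(-6)))/p = 77/20907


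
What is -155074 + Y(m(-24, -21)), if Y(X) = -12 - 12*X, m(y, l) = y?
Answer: -154798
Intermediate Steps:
-155074 + Y(m(-24, -21)) = -155074 + (-12 - 12*(-24)) = -155074 + (-12 + 288) = -155074 + 276 = -154798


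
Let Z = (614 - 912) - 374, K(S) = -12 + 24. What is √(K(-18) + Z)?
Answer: 2*I*√165 ≈ 25.69*I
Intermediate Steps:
K(S) = 12
Z = -672 (Z = -298 - 374 = -672)
√(K(-18) + Z) = √(12 - 672) = √(-660) = 2*I*√165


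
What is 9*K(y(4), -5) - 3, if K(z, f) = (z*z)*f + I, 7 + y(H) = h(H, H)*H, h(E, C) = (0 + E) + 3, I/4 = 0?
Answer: -19848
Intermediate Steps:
I = 0 (I = 4*0 = 0)
h(E, C) = 3 + E (h(E, C) = E + 3 = 3 + E)
y(H) = -7 + H*(3 + H) (y(H) = -7 + (3 + H)*H = -7 + H*(3 + H))
K(z, f) = f*z² (K(z, f) = (z*z)*f + 0 = z²*f + 0 = f*z² + 0 = f*z²)
9*K(y(4), -5) - 3 = 9*(-5*(-7 + 4*(3 + 4))²) - 3 = 9*(-5*(-7 + 4*7)²) - 3 = 9*(-5*(-7 + 28)²) - 3 = 9*(-5*21²) - 3 = 9*(-5*441) - 3 = 9*(-2205) - 3 = -19845 - 3 = -19848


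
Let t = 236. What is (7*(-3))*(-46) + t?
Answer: 1202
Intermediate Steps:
(7*(-3))*(-46) + t = (7*(-3))*(-46) + 236 = -21*(-46) + 236 = 966 + 236 = 1202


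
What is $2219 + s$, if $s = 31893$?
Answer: $34112$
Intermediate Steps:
$2219 + s = 2219 + 31893 = 34112$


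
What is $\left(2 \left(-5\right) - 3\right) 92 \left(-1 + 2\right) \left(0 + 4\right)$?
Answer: $-4784$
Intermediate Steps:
$\left(2 \left(-5\right) - 3\right) 92 \left(-1 + 2\right) \left(0 + 4\right) = \left(-10 - 3\right) 92 \cdot 1 \cdot 4 = \left(-13\right) 92 \cdot 4 = \left(-1196\right) 4 = -4784$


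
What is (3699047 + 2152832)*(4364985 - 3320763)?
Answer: 6110660793138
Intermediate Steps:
(3699047 + 2152832)*(4364985 - 3320763) = 5851879*1044222 = 6110660793138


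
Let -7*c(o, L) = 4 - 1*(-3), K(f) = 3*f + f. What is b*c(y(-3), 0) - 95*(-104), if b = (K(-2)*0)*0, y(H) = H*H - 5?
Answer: 9880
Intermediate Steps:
y(H) = -5 + H² (y(H) = H² - 5 = -5 + H²)
K(f) = 4*f
b = 0 (b = ((4*(-2))*0)*0 = -8*0*0 = 0*0 = 0)
c(o, L) = -1 (c(o, L) = -(4 - 1*(-3))/7 = -(4 + 3)/7 = -⅐*7 = -1)
b*c(y(-3), 0) - 95*(-104) = 0*(-1) - 95*(-104) = 0 + 9880 = 9880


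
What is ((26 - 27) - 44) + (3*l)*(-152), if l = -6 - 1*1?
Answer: 3147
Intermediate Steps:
l = -7 (l = -6 - 1 = -7)
((26 - 27) - 44) + (3*l)*(-152) = ((26 - 27) - 44) + (3*(-7))*(-152) = (-1 - 44) - 21*(-152) = -45 + 3192 = 3147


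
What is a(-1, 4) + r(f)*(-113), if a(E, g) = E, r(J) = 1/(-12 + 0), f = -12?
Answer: 101/12 ≈ 8.4167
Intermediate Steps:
r(J) = -1/12 (r(J) = 1/(-12) = -1/12)
a(-1, 4) + r(f)*(-113) = -1 - 1/12*(-113) = -1 + 113/12 = 101/12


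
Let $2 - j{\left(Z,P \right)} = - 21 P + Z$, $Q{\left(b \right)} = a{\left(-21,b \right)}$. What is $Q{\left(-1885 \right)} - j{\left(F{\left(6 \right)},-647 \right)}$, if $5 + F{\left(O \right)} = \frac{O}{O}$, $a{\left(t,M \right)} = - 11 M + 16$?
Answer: $34332$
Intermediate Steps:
$a{\left(t,M \right)} = 16 - 11 M$
$F{\left(O \right)} = -4$ ($F{\left(O \right)} = -5 + \frac{O}{O} = -5 + 1 = -4$)
$Q{\left(b \right)} = 16 - 11 b$
$j{\left(Z,P \right)} = 2 - Z + 21 P$ ($j{\left(Z,P \right)} = 2 - \left(- 21 P + Z\right) = 2 - \left(Z - 21 P\right) = 2 + \left(- Z + 21 P\right) = 2 - Z + 21 P$)
$Q{\left(-1885 \right)} - j{\left(F{\left(6 \right)},-647 \right)} = \left(16 - -20735\right) - \left(2 - -4 + 21 \left(-647\right)\right) = \left(16 + 20735\right) - \left(2 + 4 - 13587\right) = 20751 - -13581 = 20751 + 13581 = 34332$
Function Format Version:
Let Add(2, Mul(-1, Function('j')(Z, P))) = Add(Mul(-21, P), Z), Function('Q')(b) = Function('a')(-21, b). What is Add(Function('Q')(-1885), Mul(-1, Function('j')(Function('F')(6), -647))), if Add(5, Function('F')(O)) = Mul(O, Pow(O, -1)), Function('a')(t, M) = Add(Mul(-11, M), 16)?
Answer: 34332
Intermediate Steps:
Function('a')(t, M) = Add(16, Mul(-11, M))
Function('F')(O) = -4 (Function('F')(O) = Add(-5, Mul(O, Pow(O, -1))) = Add(-5, 1) = -4)
Function('Q')(b) = Add(16, Mul(-11, b))
Function('j')(Z, P) = Add(2, Mul(-1, Z), Mul(21, P)) (Function('j')(Z, P) = Add(2, Mul(-1, Add(Mul(-21, P), Z))) = Add(2, Mul(-1, Add(Z, Mul(-21, P)))) = Add(2, Add(Mul(-1, Z), Mul(21, P))) = Add(2, Mul(-1, Z), Mul(21, P)))
Add(Function('Q')(-1885), Mul(-1, Function('j')(Function('F')(6), -647))) = Add(Add(16, Mul(-11, -1885)), Mul(-1, Add(2, Mul(-1, -4), Mul(21, -647)))) = Add(Add(16, 20735), Mul(-1, Add(2, 4, -13587))) = Add(20751, Mul(-1, -13581)) = Add(20751, 13581) = 34332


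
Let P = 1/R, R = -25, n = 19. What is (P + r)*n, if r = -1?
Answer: -494/25 ≈ -19.760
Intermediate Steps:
P = -1/25 (P = 1/(-25) = -1/25 ≈ -0.040000)
(P + r)*n = (-1/25 - 1)*19 = -26/25*19 = -494/25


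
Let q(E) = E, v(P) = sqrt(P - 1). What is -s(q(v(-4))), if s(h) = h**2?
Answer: 5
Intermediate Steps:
v(P) = sqrt(-1 + P)
-s(q(v(-4))) = -(sqrt(-1 - 4))**2 = -(sqrt(-5))**2 = -(I*sqrt(5))**2 = -1*(-5) = 5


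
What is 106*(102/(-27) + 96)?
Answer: 87980/9 ≈ 9775.6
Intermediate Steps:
106*(102/(-27) + 96) = 106*(102*(-1/27) + 96) = 106*(-34/9 + 96) = 106*(830/9) = 87980/9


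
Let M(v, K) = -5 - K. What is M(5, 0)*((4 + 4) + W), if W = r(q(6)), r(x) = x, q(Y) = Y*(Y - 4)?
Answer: -100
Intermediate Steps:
q(Y) = Y*(-4 + Y)
W = 12 (W = 6*(-4 + 6) = 6*2 = 12)
M(5, 0)*((4 + 4) + W) = (-5 - 1*0)*((4 + 4) + 12) = (-5 + 0)*(8 + 12) = -5*20 = -100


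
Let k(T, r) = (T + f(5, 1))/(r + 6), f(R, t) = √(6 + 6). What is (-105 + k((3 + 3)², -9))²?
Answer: 41071/3 + 156*√3 ≈ 13961.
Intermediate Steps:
f(R, t) = 2*√3 (f(R, t) = √12 = 2*√3)
k(T, r) = (T + 2*√3)/(6 + r) (k(T, r) = (T + 2*√3)/(r + 6) = (T + 2*√3)/(6 + r))
(-105 + k((3 + 3)², -9))² = (-105 + ((3 + 3)² + 2*√3)/(6 - 9))² = (-105 + (6² + 2*√3)/(-3))² = (-105 - (36 + 2*√3)/3)² = (-105 + (-12 - 2*√3/3))² = (-117 - 2*√3/3)²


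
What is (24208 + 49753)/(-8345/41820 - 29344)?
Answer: -618609804/245434885 ≈ -2.5205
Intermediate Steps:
(24208 + 49753)/(-8345/41820 - 29344) = 73961/(-8345*1/41820 - 29344) = 73961/(-1669/8364 - 29344) = 73961/(-245434885/8364) = 73961*(-8364/245434885) = -618609804/245434885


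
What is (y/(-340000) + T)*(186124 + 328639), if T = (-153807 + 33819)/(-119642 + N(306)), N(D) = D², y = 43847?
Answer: 10206626798647217/4421020000 ≈ 2.3087e+6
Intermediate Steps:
T = 59994/13003 (T = (-153807 + 33819)/(-119642 + 306²) = -119988/(-119642 + 93636) = -119988/(-26006) = -119988*(-1/26006) = 59994/13003 ≈ 4.6139)
(y/(-340000) + T)*(186124 + 328639) = (43847/(-340000) + 59994/13003)*(186124 + 328639) = (43847*(-1/340000) + 59994/13003)*514763 = (-43847/340000 + 59994/13003)*514763 = (19827817459/4421020000)*514763 = 10206626798647217/4421020000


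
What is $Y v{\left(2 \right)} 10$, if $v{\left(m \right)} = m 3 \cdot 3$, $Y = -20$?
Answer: $-3600$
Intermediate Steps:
$v{\left(m \right)} = 9 m$ ($v{\left(m \right)} = 3 m 3 = 9 m$)
$Y v{\left(2 \right)} 10 = - 20 \cdot 9 \cdot 2 \cdot 10 = \left(-20\right) 18 \cdot 10 = \left(-360\right) 10 = -3600$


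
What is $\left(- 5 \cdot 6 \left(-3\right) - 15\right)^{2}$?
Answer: $5625$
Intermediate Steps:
$\left(- 5 \cdot 6 \left(-3\right) - 15\right)^{2} = \left(\left(-5\right) \left(-18\right) - 15\right)^{2} = \left(90 - 15\right)^{2} = 75^{2} = 5625$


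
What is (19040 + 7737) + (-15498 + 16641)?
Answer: 27920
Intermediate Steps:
(19040 + 7737) + (-15498 + 16641) = 26777 + 1143 = 27920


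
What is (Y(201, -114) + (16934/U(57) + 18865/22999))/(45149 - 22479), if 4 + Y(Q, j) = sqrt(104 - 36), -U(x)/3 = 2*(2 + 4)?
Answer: -196048891/9384971940 + sqrt(17)/11335 ≈ -0.020526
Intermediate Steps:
U(x) = -36 (U(x) = -6*(2 + 4) = -6*6 = -3*12 = -36)
Y(Q, j) = -4 + 2*sqrt(17) (Y(Q, j) = -4 + sqrt(104 - 36) = -4 + sqrt(68) = -4 + 2*sqrt(17))
(Y(201, -114) + (16934/U(57) + 18865/22999))/(45149 - 22479) = ((-4 + 2*sqrt(17)) + (16934/(-36) + 18865/22999))/(45149 - 22479) = ((-4 + 2*sqrt(17)) + (16934*(-1/36) + 18865*(1/22999)))/22670 = ((-4 + 2*sqrt(17)) + (-8467/18 + 18865/22999))*(1/22670) = ((-4 + 2*sqrt(17)) - 194392963/413982)*(1/22670) = (-196048891/413982 + 2*sqrt(17))*(1/22670) = -196048891/9384971940 + sqrt(17)/11335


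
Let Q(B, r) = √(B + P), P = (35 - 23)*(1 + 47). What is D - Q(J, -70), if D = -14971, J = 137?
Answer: -14971 - √713 ≈ -14998.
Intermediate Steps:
P = 576 (P = 12*48 = 576)
Q(B, r) = √(576 + B) (Q(B, r) = √(B + 576) = √(576 + B))
D - Q(J, -70) = -14971 - √(576 + 137) = -14971 - √713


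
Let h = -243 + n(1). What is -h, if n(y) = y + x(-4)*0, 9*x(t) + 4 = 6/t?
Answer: 242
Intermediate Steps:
x(t) = -4/9 + 2/(3*t) (x(t) = -4/9 + (6/t)/9 = -4/9 + 2/(3*t))
n(y) = y (n(y) = y + ((2/9)*(3 - 2*(-4))/(-4))*0 = y + ((2/9)*(-1/4)*(3 + 8))*0 = y + ((2/9)*(-1/4)*11)*0 = y - 11/18*0 = y + 0 = y)
h = -242 (h = -243 + 1 = -242)
-h = -1*(-242) = 242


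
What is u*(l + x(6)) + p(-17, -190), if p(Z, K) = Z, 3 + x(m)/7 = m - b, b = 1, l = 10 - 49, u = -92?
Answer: 2283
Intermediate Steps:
l = -39
x(m) = -28 + 7*m (x(m) = -21 + 7*(m - 1*1) = -21 + 7*(m - 1) = -21 + 7*(-1 + m) = -21 + (-7 + 7*m) = -28 + 7*m)
u*(l + x(6)) + p(-17, -190) = -92*(-39 + (-28 + 7*6)) - 17 = -92*(-39 + (-28 + 42)) - 17 = -92*(-39 + 14) - 17 = -92*(-25) - 17 = 2300 - 17 = 2283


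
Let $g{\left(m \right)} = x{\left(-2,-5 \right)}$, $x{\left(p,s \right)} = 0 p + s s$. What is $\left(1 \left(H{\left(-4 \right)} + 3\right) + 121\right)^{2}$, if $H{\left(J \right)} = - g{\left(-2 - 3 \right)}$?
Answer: $9801$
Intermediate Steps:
$x{\left(p,s \right)} = s^{2}$ ($x{\left(p,s \right)} = 0 + s^{2} = s^{2}$)
$g{\left(m \right)} = 25$ ($g{\left(m \right)} = \left(-5\right)^{2} = 25$)
$H{\left(J \right)} = -25$ ($H{\left(J \right)} = \left(-1\right) 25 = -25$)
$\left(1 \left(H{\left(-4 \right)} + 3\right) + 121\right)^{2} = \left(1 \left(-25 + 3\right) + 121\right)^{2} = \left(1 \left(-22\right) + 121\right)^{2} = \left(-22 + 121\right)^{2} = 99^{2} = 9801$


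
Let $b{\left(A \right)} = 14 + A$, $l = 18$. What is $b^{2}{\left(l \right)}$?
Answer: $1024$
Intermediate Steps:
$b^{2}{\left(l \right)} = \left(14 + 18\right)^{2} = 32^{2} = 1024$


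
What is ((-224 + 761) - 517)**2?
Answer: 400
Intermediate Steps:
((-224 + 761) - 517)**2 = (537 - 517)**2 = 20**2 = 400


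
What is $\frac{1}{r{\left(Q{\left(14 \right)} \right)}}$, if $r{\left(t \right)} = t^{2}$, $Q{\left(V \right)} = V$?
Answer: $\frac{1}{196} \approx 0.005102$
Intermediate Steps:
$\frac{1}{r{\left(Q{\left(14 \right)} \right)}} = \frac{1}{14^{2}} = \frac{1}{196}$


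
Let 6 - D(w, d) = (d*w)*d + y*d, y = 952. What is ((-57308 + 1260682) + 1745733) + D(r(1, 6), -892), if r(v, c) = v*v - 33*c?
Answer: 160544105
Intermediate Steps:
r(v, c) = v**2 - 33*c
D(w, d) = 6 - 952*d - w*d**2 (D(w, d) = 6 - ((d*w)*d + 952*d) = 6 - (w*d**2 + 952*d) = 6 - (952*d + w*d**2) = 6 + (-952*d - w*d**2) = 6 - 952*d - w*d**2)
((-57308 + 1260682) + 1745733) + D(r(1, 6), -892) = ((-57308 + 1260682) + 1745733) + (6 - 952*(-892) - 1*(1**2 - 33*6)*(-892)**2) = (1203374 + 1745733) + (6 + 849184 - 1*(1 - 198)*795664) = 2949107 + (6 + 849184 - 1*(-197)*795664) = 2949107 + (6 + 849184 + 156745808) = 2949107 + 157594998 = 160544105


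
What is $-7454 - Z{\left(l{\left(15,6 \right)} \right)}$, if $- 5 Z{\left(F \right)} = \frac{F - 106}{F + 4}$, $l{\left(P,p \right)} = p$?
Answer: $-7456$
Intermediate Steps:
$Z{\left(F \right)} = - \frac{-106 + F}{5 \left(4 + F\right)}$ ($Z{\left(F \right)} = - \frac{\left(F - 106\right) \frac{1}{F + 4}}{5} = - \frac{\left(-106 + F\right) \frac{1}{4 + F}}{5} = - \frac{\frac{1}{4 + F} \left(-106 + F\right)}{5} = - \frac{-106 + F}{5 \left(4 + F\right)}$)
$-7454 - Z{\left(l{\left(15,6 \right)} \right)} = -7454 - \frac{106 - 6}{5 \left(4 + 6\right)} = -7454 - \frac{106 - 6}{5 \cdot 10} = -7454 - \frac{1}{5} \cdot \frac{1}{10} \cdot 100 = -7454 - 2 = -7456$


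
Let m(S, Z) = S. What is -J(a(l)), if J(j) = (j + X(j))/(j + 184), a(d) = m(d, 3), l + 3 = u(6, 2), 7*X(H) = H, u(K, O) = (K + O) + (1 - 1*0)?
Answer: -24/665 ≈ -0.036090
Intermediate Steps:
u(K, O) = 1 + K + O (u(K, O) = (K + O) + (1 + 0) = (K + O) + 1 = 1 + K + O)
X(H) = H/7
l = 6 (l = -3 + (1 + 6 + 2) = -3 + 9 = 6)
a(d) = d
J(j) = 8*j/(7*(184 + j)) (J(j) = (j + j/7)/(j + 184) = (8*j/7)/(184 + j) = 8*j/(7*(184 + j)))
-J(a(l)) = -8*6/(7*(184 + 6)) = -8*6/(7*190) = -1*24/665 = -24/665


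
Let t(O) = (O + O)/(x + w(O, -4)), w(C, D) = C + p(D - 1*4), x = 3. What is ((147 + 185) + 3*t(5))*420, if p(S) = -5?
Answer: 143640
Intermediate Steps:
w(C, D) = -5 + C (w(C, D) = C - 5 = -5 + C)
t(O) = 2*O/(-2 + O) (t(O) = (O + O)/(3 + (-5 + O)) = (2*O)/(-2 + O) = 2*O/(-2 + O))
((147 + 185) + 3*t(5))*420 = ((147 + 185) + 3*(2*5/(-2 + 5)))*420 = (332 + 3*(2*5/3))*420 = (332 + 3*(2*5*(⅓)))*420 = (332 + 3*(10/3))*420 = (332 + 10)*420 = 342*420 = 143640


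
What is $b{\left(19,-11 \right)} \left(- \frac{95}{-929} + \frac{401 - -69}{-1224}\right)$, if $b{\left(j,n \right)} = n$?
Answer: $\frac{1761925}{568548} \approx 3.099$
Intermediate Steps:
$b{\left(19,-11 \right)} \left(- \frac{95}{-929} + \frac{401 - -69}{-1224}\right) = - 11 \left(- \frac{95}{-929} + \frac{401 - -69}{-1224}\right) = - 11 \left(\left(-95\right) \left(- \frac{1}{929}\right) + \left(401 + 69\right) \left(- \frac{1}{1224}\right)\right) = - 11 \left(\frac{95}{929} + 470 \left(- \frac{1}{1224}\right)\right) = - 11 \left(\frac{95}{929} - \frac{235}{612}\right) = \left(-11\right) \left(- \frac{160175}{568548}\right) = \frac{1761925}{568548}$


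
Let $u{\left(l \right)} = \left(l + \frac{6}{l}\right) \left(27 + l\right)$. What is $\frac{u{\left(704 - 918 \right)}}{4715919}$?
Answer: $\frac{251911}{29682549} \approx 0.0084868$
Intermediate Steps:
$u{\left(l \right)} = \left(27 + l\right) \left(l + \frac{6}{l}\right)$
$\frac{u{\left(704 - 918 \right)}}{4715919} = \frac{6 + \left(704 - 918\right)^{2} + 27 \left(704 - 918\right) + \frac{162}{704 - 918}}{4715919} = \left(6 + \left(-214\right)^{2} + 27 \left(-214\right) + \frac{162}{-214}\right) \frac{1}{4715919} = \left(6 + 45796 - 5778 + 162 \left(- \frac{1}{214}\right)\right) \frac{1}{4715919} = \left(6 + 45796 - 5778 - \frac{81}{107}\right) \frac{1}{4715919} = \frac{4282487}{107} \cdot \frac{1}{4715919} = \frac{251911}{29682549}$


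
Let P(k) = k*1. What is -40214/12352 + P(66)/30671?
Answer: -616294181/189424096 ≈ -3.2535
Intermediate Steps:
P(k) = k
-40214/12352 + P(66)/30671 = -40214/12352 + 66/30671 = -40214*1/12352 + 66*(1/30671) = -20107/6176 + 66/30671 = -616294181/189424096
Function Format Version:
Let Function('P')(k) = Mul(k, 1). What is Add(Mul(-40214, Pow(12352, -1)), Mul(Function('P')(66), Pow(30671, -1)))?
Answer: Rational(-616294181, 189424096) ≈ -3.2535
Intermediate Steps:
Function('P')(k) = k
Add(Mul(-40214, Pow(12352, -1)), Mul(Function('P')(66), Pow(30671, -1))) = Add(Mul(-40214, Pow(12352, -1)), Mul(66, Pow(30671, -1))) = Add(Mul(-40214, Rational(1, 12352)), Mul(66, Rational(1, 30671))) = Add(Rational(-20107, 6176), Rational(66, 30671)) = Rational(-616294181, 189424096)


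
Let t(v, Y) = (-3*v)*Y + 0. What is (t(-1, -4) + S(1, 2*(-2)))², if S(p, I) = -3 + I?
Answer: 361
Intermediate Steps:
t(v, Y) = -3*Y*v (t(v, Y) = -3*Y*v + 0 = -3*Y*v)
(t(-1, -4) + S(1, 2*(-2)))² = (-3*(-4)*(-1) + (-3 + 2*(-2)))² = (-12 + (-3 - 4))² = (-12 - 7)² = (-19)² = 361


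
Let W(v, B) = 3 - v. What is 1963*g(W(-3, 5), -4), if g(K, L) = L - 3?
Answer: -13741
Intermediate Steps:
g(K, L) = -3 + L
1963*g(W(-3, 5), -4) = 1963*(-3 - 4) = 1963*(-7) = -13741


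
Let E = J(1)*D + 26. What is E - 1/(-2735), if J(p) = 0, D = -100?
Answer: 71111/2735 ≈ 26.000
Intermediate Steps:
E = 26 (E = 0*(-100) + 26 = 0 + 26 = 26)
E - 1/(-2735) = 26 - 1/(-2735) = 26 - 1*(-1/2735) = 26 + 1/2735 = 71111/2735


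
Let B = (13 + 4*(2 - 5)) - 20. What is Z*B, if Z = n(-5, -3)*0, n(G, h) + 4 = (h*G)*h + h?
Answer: 0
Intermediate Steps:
n(G, h) = -4 + h + G*h² (n(G, h) = -4 + ((h*G)*h + h) = -4 + ((G*h)*h + h) = -4 + (G*h² + h) = -4 + (h + G*h²) = -4 + h + G*h²)
Z = 0 (Z = (-4 - 3 - 5*(-3)²)*0 = (-4 - 3 - 5*9)*0 = (-4 - 3 - 45)*0 = -52*0 = 0)
B = -19 (B = (13 + 4*(-3)) - 20 = (13 - 12) - 20 = 1 - 20 = -19)
Z*B = 0*(-19) = 0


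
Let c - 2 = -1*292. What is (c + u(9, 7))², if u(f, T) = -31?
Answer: 103041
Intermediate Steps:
c = -290 (c = 2 - 1*292 = 2 - 292 = -290)
(c + u(9, 7))² = (-290 - 31)² = (-321)² = 103041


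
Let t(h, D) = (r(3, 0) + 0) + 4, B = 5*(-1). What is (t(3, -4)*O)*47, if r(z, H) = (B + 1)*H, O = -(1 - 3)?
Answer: 376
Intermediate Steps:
B = -5
O = 2 (O = -1*(-2) = 2)
r(z, H) = -4*H (r(z, H) = (-5 + 1)*H = -4*H)
t(h, D) = 4 (t(h, D) = (-4*0 + 0) + 4 = (0 + 0) + 4 = 0 + 4 = 4)
(t(3, -4)*O)*47 = (4*2)*47 = 8*47 = 376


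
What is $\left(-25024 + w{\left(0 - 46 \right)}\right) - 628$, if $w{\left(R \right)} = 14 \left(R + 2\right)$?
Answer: $-26268$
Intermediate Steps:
$w{\left(R \right)} = 28 + 14 R$ ($w{\left(R \right)} = 14 \left(2 + R\right) = 28 + 14 R$)
$\left(-25024 + w{\left(0 - 46 \right)}\right) - 628 = \left(-25024 + \left(28 + 14 \left(0 - 46\right)\right)\right) - 628 = \left(-25024 + \left(28 + 14 \left(-46\right)\right)\right) - 628 = \left(-25024 + \left(28 - 644\right)\right) - 628 = \left(-25024 - 616\right) - 628 = -25640 - 628 = -26268$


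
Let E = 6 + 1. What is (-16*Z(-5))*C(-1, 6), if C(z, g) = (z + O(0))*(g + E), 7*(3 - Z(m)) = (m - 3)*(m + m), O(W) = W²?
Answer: -12272/7 ≈ -1753.1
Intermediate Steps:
Z(m) = 3 - 2*m*(-3 + m)/7 (Z(m) = 3 - (m - 3)*(m + m)/7 = 3 - (-3 + m)*2*m/7 = 3 - 2*m*(-3 + m)/7)
E = 7
C(z, g) = z*(7 + g) (C(z, g) = (z + 0²)*(g + 7) = (z + 0)*(7 + g) = z*(7 + g))
(-16*Z(-5))*C(-1, 6) = (-16*(3 - 2/7*(-5)² + (6/7)*(-5)))*(-(7 + 6)) = (-16*(3 - 2/7*25 - 30/7))*(-1*13) = -16*(3 - 50/7 - 30/7)*(-13) = -16*(-59/7)*(-13) = (944/7)*(-13) = -12272/7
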